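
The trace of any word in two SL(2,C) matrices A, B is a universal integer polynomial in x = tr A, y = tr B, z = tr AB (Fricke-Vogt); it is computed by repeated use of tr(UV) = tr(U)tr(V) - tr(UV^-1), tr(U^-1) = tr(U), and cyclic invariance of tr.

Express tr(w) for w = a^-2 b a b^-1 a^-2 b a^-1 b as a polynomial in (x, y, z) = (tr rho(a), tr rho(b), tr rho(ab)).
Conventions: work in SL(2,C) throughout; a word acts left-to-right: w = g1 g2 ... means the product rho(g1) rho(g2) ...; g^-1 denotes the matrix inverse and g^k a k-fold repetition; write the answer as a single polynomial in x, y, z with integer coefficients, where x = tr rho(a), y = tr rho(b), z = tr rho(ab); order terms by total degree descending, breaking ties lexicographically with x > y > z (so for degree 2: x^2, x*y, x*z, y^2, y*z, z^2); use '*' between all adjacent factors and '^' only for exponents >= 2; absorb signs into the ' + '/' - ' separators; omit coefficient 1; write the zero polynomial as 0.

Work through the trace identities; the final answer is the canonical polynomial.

-x^5*y^3*z + x^6*y^2 + x^4*y^4 + 3*x^4*y^2*z^2 - 2*x^5*y*z - x^3*y^3*z - 3*x^3*y*z^3 - 4*x^4*y^2 + x^4*z^2 - x^2*y^4 - x^2*y^2*z^2 + x^2*z^4 + 8*x^3*y*z + x*y^3*z + x*y*z^3 - x^4 + x^2*y^2 - 4*x^2*z^2 - 2*x*y*z + 4*x^2 + y^2 - 2

trace(b^2) = trace(b) trace(b) - trace(1) = y^2 - 2
trace(b^3) = trace(b) trace(b^2) - trace(b) = y^3 - 3*y
trace(a b^2) = trace(b) trace(a b) - trace(a) = y*z - x
trace(b^3 a) = trace(b) trace(a b^2) - trace(a b) = y^2*z - x*y - z
trace(b a^-1 b^2) = trace(b^3) trace(a) - trace(b^3 a) = x*y^3 - y^2*z - 2*x*y + z
trace(a b a b) = trace(a b) trace(a b) - trace(1)   [split at repeated a] = z^2 - 2
trace(a b a) = trace(a) trace(b a) - trace(b) = x*z - y
trace(b^2 a b a) = trace(b) trace(a b a b) - trace(a b a) = y*z^2 - x*z - y
trace(b a^-1 b^2 a) = trace(b^2 a b) trace(a) - trace(b^2 a b a) = x*y^2*z - x^2*y - y*z^2 + y
trace(b a^-1 b^2 a^-1) = trace(b a^-1 b^2) trace(a) - trace(b a^-1 b^2 a) = x^2*y^3 - 2*x*y^2*z - x^2*y + y*z^2 + x*z - y
trace(a^-1 b^2 a^-2 b) = trace(b a^-1 b^2 a^-1) trace(a) - trace(b a^-1 b^2) = x^3*y^3 - 2*x^2*y^2*z - x^3*y - x*y^3 + x*y*z^2 + x^2*z + y^2*z + x*y - z
trace(b a b^3) = trace(b) trace(b a b^2) - trace(b a b) = y^3*z - x*y^2 - 2*y*z + x
trace(b a b^3 a) = trace(b) trace(a b a b^2) - trace(a b a b) = y^2*z^2 - x*y*z - y^2 - z^2 + 2
trace(b^2 a^-1 b a b) = trace(b a b^3) trace(a) - trace(b a b^3 a) = x*y^3*z - x^2*y^2 - y^2*z^2 - x*y*z + x^2 + y^2 + z^2 - 2
trace(a b a b a b) = trace(a b) trace(a b a b) - trace(a^-1 b^-1)   [split at repeated a] = z^3 - 3*z
trace(a b a b a) = trace(a) trace(b a b a) - trace(b a b) = x*z^2 - y*z - x
trace(b a b a b^2 a) = trace(b) trace(a b a b a b) - trace(a b a b a) = y*z^3 - x*z^2 - 2*y*z + x
trace(b^2 a^-1 b a b a) = trace(b a b a b^2) trace(a) - trace(b a b a b^2 a) = x*y^2*z^2 - x^2*y*z - y*z^3 - x*y^2 + 2*y*z + x
trace(b a b a^-1 b^2 a^-1) = trace(b^2 a^-1 b a b) trace(a) - trace(b^2 a^-1 b a b a) = x^2*y^3*z - x^3*y^2 - 2*x*y^2*z^2 + y*z^3 + x^3 + 2*x*y^2 + x*z^2 - 2*y*z - 3*x
trace(b a b a^-1 b^2) = trace(b^3 a b) trace(a) - trace(b^3 a b a) = x*y^3*z - x^2*y^2 - y^2*z^2 - x*y*z + x^2 + y^2 + z^2 - 2
trace(b^2 a^-2 b a b a^-1) = trace(b a b a^-1 b^2 a^-1) trace(a) - trace(b a b a^-1 b^2) = x^3*y^3*z - x^4*y^2 - 2*x^2*y^2*z^2 - x*y^3*z + x*y*z^3 + x^4 + 3*x^2*y^2 + x^2*z^2 + y^2*z^2 - x*y*z - 4*x^2 - y^2 - z^2 + 2
trace(b^2 a^-2 b a b) = trace(a^-1 b a b^3) trace(a) - trace(a^-1 b a b^3 a) = x^2*y^3*z - x^3*y^2 - x*y^2*z^2 - x^2*y*z - y^3*z + x^3 + 2*x*y^2 + x*z^2 + 2*y*z - 3*x
trace(a^-2 b^2 a^-2 b a b) = trace(b^2 a^-2 b a b a^-1) trace(a) - trace(b^2 a^-2 b a b) = x^4*y^3*z - x^5*y^2 - 2*x^3*y^2*z^2 - 2*x^2*y^3*z + x^2*y*z^3 + x^5 + 4*x^3*y^2 + x^3*z^2 + 2*x*y^2*z^2 + y^3*z - 5*x^3 - 3*x*y^2 - 2*x*z^2 - 2*y*z + 5*x
trace(b a^-2 b a b^-1 a^-2 b) = trace(a^-2 b^2 a^-2 b a) trace(b) - trace(a^-2 b^2 a^-2 b a b) = -x^4*y^3*z + x^5*y^2 + x^3*y^4 + 2*x^3*y^2*z^2 - x^2*y*z^3 - x^5 - 5*x^3*y^2 - x^3*z^2 - x*y^4 - x*y^2*z^2 + x^2*y*z + 5*x^3 + 4*x*y^2 + 2*x*z^2 + y*z - 5*x
trace(b a b a^-1 b a) = trace(b a b a b) trace(a) - trace(b a b a b a) = x*y*z^2 - x^2*z - z^3 - x*y + 3*z
trace(a^-1 b a b a^-1 b) = trace(b a b a^-1 b) trace(a) - trace(b a b a^-1 b a) = x^2*y^2*z - x^3*y - 2*x*y*z^2 + x^2*z + z^3 + 2*x*y - 3*z
trace(a^2) = trace(a) trace(a) - trace(1) = x^2 - 2
trace(a b^2 a) = trace(b) trace(a^2 b) - trace(a^2) = x*y*z - x^2 - y^2 + 2
trace(b a b^2 a b) = trace(b) trace(a b^2 a b) - trace(a b^2 a) = y^2*z^2 - 2*x*y*z + x^2 - 2
trace(a^-1 b a b^2 a b) = trace(b a b^2 a b) trace(a) - trace(b a b^2 a b a) = x*y^2*z^2 - 2*x^2*y*z - y*z^3 + x^3 + x*z^2 + 2*y*z - 3*x
trace(b a b a^-2 b a b) = trace(a^-1 b a b^2 a b) trace(a) - trace(a^-1 b a b^2 a b a) = x^2*y^2*z^2 - 2*x^3*y*z - x*y*z^3 + x^4 + x^2*z^2 - y^2*z^2 + 4*x*y*z - 4*x^2 + 2
trace(b a b a b a b a) = trace(a b a b a b) trace(a b) - trace(b a b a)   [split at repeated a] = z^4 - 4*z^2 + 2
trace(b a b a b a b a^-1) = trace(b a b a b a b) trace(a) - trace(b a b a b a b a) = x*y*z^3 - x^2*z^2 - z^4 - 2*x*y*z + x^2 + 4*z^2 - 2
trace(b a b a^-2 b a b a) = trace(b a b a b a b a^-1) trace(a) - trace(b a b a b a b) = x^2*y*z^3 - x^3*z^2 - x*z^4 - 2*x^2*y*z - y*z^3 + x^3 + 5*x*z^2 + 2*y*z - 3*x
trace(a^-2 b a b a^-1 b a b) = trace(b a b a^-2 b a b) trace(a) - trace(b a b a^-2 b a b a) = x^3*y^2*z^2 - 2*x^4*y*z - 2*x^2*y*z^3 + x^5 + 2*x^3*z^2 - x*y^2*z^2 + x*z^4 + 6*x^2*y*z + y*z^3 - 5*x^3 - 5*x*z^2 - 2*y*z + 5*x
trace(a^-1 b a b^-1 a^-2 b a b) = trace(a^-2 b a b a^-1 b a) trace(b) - trace(a^-2 b a b a^-1 b a b) = -x^3*y^2*z^2 + 2*x^4*y*z + x^2*y^3*z + 2*x^2*y*z^3 - x^5 - x^3*y^2 - 2*x^3*z^2 - x*y^2*z^2 - x*z^4 - 5*x^2*y*z + 5*x^3 + 2*x*y^2 + 5*x*z^2 - y*z - 5*x
trace(a^-1 b a b^2 a b^-1) = trace(a^-1 b a b^2 a) trace(b) - trace(a^-1 b a b^2 a b) = -x*y^2*z^2 + 2*x^2*y*z + y^3*z + y*z^3 - x^3 - x*y^2 - x*z^2 - 3*y*z + 3*x
trace(b a b^-1 a^-2 b a b) = trace(a^-1 b a b^2 a b^-1) trace(a) - trace(a^-1 b a b^2 a b^-1 a) = -x^2*y^2*z^2 + 2*x^3*y*z + x*y^3*z + x*y*z^3 - x^4 - x^2*y^2 - x^2*z^2 - 4*x*y*z + 4*x^2 + y^2 - 2
trace(b a^-2 b a b^-1 a^-2 b a) = trace(a^-1 b a b^-1 a^-2 b a b) trace(a) - trace(a^-1 b a b^-1 a^-2 b a b a) = -x^4*y^2*z^2 + 2*x^5*y*z + x^3*y^3*z + 2*x^3*y*z^3 - x^6 - x^4*y^2 - 2*x^4*z^2 - x^2*z^4 - 7*x^3*y*z - x*y^3*z - x*y*z^3 + 6*x^4 + 3*x^2*y^2 + 6*x^2*z^2 + 3*x*y*z - 9*x^2 - y^2 + 2
trace(a^-2 b a b^-1 a^-2 b a^-1 b) = trace(b a^-2 b a b^-1 a^-2 b) trace(a) - trace(b a^-2 b a b^-1 a^-2 b a) = -x^5*y^3*z + x^6*y^2 + x^4*y^4 + 3*x^4*y^2*z^2 - 2*x^5*y*z - x^3*y^3*z - 3*x^3*y*z^3 - 4*x^4*y^2 + x^4*z^2 - x^2*y^4 - x^2*y^2*z^2 + x^2*z^4 + 8*x^3*y*z + x*y^3*z + x*y*z^3 - x^4 + x^2*y^2 - 4*x^2*z^2 - 2*x*y*z + 4*x^2 + y^2 - 2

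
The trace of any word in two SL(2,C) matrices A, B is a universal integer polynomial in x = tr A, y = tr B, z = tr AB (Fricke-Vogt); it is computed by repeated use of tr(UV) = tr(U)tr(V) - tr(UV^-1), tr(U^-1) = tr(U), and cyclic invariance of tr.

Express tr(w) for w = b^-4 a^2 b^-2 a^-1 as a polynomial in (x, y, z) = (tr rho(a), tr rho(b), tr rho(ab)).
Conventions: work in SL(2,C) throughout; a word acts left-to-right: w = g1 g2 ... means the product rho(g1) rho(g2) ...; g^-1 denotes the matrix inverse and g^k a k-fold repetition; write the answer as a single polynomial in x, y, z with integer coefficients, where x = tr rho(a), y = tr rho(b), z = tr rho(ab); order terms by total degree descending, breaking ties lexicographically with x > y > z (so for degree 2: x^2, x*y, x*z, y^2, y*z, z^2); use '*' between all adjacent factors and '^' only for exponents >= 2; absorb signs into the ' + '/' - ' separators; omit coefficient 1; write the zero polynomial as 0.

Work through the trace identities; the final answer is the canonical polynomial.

x^2*y^5*z - x^3*y^4 - x*y^4*z^2 - 2*x^2*y^3*z - y^5*z + 2*x^3*y^2 + x*y^4 + 2*x*y^2*z^2 + 4*y^3*z - 2*x*y^2 - 3*y*z - x

use: trace(b^-1 a) = trace(a)*trace(b) - trace(a b) = x*y - z
use: trace(a^2 b) = trace(a)*trace(b a) - trace(b) = x*z - y
use: trace(a^2) = trace(a)*trace(a) - trace(1) = x^2 - 2
use: trace(b a^2 b) = trace(b)*trace(a^2 b) - trace(a^2) = x*y*z - x^2 - y^2 + 2
trace(b a b a) = trace(b a)*trace(b a) - trace(1)   [split at repeated b] = z^2 - 2
trace(b a b) = trace(b)*trace(a b) - trace(a) = y*z - x
trace(b a^2 b a) = trace(a)*trace(b a b a) - trace(b a b) = x*z^2 - y*z - x
use: trace(a^2 b a^-1 b) = trace(b a^2 b)*trace(a) - trace(b a^2 b a) = x^2*y*z - x^3 - x*y^2 - x*z^2 + y*z + 3*x
apply: trace(a^-1 b^-1 a^2 b) = trace(a^2 b a^-1)*trace(b) - trace(a^2 b a^-1 b) = -x^2*y*z + x^3 + x*y^2 + x*z^2 - 3*x
use: trace(a^-1 b^-1 a^2 b^-1) = trace(a^-1 b^-1 a^2)*trace(b) - trace(a^-1 b^-1 a^2 b) = x^2*y*z - x^3 - x*z^2 - y*z + 3*x
use: trace(b^-1 a^2 b^-2 a^-1) = trace(a^-1 b^-1 a^2 b^-1)*trace(b) - trace(a^-1 b^-1 a^2) = x^2*y^2*z - x^3*y - x*y*z^2 - y^2*z + 2*x*y + z
trace(a b^-2) = trace(b^-1 a)*trace(b) - trace(b^-1 a b) = x*y^2 - y*z - x
trace(b^-1 a^2 b^-2 a^-1 b^-1) = trace(b^-1 a^2 b^-2 a^-1)*trace(b) - trace(b^-1 a^2 b^-2 a^-1 b) = x^2*y^3*z - x^3*y^2 - x*y^2*z^2 - y^3*z + x*y^2 + 2*y*z + x
trace(a^2 b^-2 a^-1 b^-3) = trace(b^-1 a^2 b^-2 a^-1 b^-1)*trace(b) - trace(b^-1 a^2 b^-2 a^-1) = x^2*y^4*z - x^3*y^3 - x*y^3*z^2 - x^2*y^2*z - y^4*z + x^3*y + x*y^3 + x*y*z^2 + 3*y^2*z - x*y - z
trace(b^-4 a^2 b^-2 a^-1) = trace(a^2 b^-2 a^-1 b^-3)*trace(b) - trace(a^2 b^-2 a^-1 b^-2) = x^2*y^5*z - x^3*y^4 - x*y^4*z^2 - 2*x^2*y^3*z - y^5*z + 2*x^3*y^2 + x*y^4 + 2*x*y^2*z^2 + 4*y^3*z - 2*x*y^2 - 3*y*z - x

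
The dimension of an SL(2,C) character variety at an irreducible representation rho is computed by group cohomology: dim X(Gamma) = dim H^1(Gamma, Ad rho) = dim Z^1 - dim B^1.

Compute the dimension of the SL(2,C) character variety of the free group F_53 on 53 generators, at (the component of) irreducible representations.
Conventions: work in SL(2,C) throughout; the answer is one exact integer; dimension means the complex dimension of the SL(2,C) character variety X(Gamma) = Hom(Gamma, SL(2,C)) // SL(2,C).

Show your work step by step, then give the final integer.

156

Gamma = F_53 has 53 generators and no relators.
A cocycle picks one sl_2 vector per generator freely, giving dim Z^1 = 3*53 = 159.
Irreducibility makes the coboundary map sl_2 -> Z^1 injective (trivial centralizer), so dim B^1 = 3.
dim H^1 = 159 - 3 = 156, which is dim X.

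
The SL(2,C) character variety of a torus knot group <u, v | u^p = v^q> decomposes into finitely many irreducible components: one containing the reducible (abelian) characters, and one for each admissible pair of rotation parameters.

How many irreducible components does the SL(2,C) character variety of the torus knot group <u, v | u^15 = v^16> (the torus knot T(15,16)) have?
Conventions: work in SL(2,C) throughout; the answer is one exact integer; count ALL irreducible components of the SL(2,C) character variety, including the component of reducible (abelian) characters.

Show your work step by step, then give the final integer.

106

In the torus knot group T(15,16), u^15 = v^16 is central, so an irreducible representation sends it to +I or -I (Schur).
On an irreducible component, tr(u) is locked at 2*cos(pi*alpha/15) for some alpha in 1..14, and tr(v) at 2*cos(pi*beta/16) for some beta in 1..15.
Consistency of u^15 = (-1)^alpha I with v^16 = (-1)^beta I forces alpha = beta (mod 2).
count pairs: odd alpha (7 choices) x odd beta (8), plus even alpha (7) x even beta (7): 7*8 + 7*7 = 105.
That is 105 components of irreducible characters, and with the reducible (abelian) component the total is 106.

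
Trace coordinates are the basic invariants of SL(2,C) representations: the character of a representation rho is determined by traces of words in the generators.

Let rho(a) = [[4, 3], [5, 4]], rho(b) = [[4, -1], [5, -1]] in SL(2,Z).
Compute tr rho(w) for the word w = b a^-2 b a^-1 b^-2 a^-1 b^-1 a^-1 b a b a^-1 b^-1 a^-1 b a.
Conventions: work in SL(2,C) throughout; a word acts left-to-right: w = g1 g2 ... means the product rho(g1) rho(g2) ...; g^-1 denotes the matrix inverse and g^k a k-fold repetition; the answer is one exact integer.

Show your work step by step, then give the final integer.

233246122

rho(b) = [[4, -1], [5, -1]]
... * rho(a^-1) = [[4, -3], [-5, 4]]  ->  [[21, -16], [25, -19]]
... * rho(a^-1) = [[4, -3], [-5, 4]]  ->  [[164, -127], [195, -151]]
... * rho(b) = [[4, -1], [5, -1]]  ->  [[21, -37], [25, -44]]
... * rho(a^-1) = [[4, -3], [-5, 4]]  ->  [[269, -211], [320, -251]]
... * rho(b^-1) = [[-1, 1], [-5, 4]]  ->  [[786, -575], [935, -684]]
... * rho(b^-1) = [[-1, 1], [-5, 4]]  ->  [[2089, -1514], [2485, -1801]]
... * rho(a^-1) = [[4, -3], [-5, 4]]  ->  [[15926, -12323], [18945, -14659]]
... * rho(b^-1) = [[-1, 1], [-5, 4]]  ->  [[45689, -33366], [54350, -39691]]
... * rho(a^-1) = [[4, -3], [-5, 4]]  ->  [[349586, -270531], [415855, -321814]]
... * rho(b) = [[4, -1], [5, -1]]  ->  [[45689, -79055], [54350, -94041]]
... * rho(a) = [[4, 3], [5, 4]]  ->  [[-212519, -179153], [-252805, -213114]]
... * rho(b) = [[4, -1], [5, -1]]  ->  [[-1745841, 391672], [-2076790, 465919]]
... * rho(a^-1) = [[4, -3], [-5, 4]]  ->  [[-8941724, 6804211], [-10636755, 8094046]]
... * rho(b^-1) = [[-1, 1], [-5, 4]]  ->  [[-25079331, 18275120], [-29833475, 21739429]]
... * rho(a^-1) = [[4, -3], [-5, 4]]  ->  [[-191692924, 148338473], [-228031045, 176458141]]
... * rho(b) = [[4, -1], [5, -1]]  ->  [[-25079331, 43354451], [-29833475, 51572904]]
... * rho(a) = [[4, 3], [5, 4]]  ->  [[116454931, 98179811], [138530620, 116791191]]
tr = 116454931 + 116791191 = 233246122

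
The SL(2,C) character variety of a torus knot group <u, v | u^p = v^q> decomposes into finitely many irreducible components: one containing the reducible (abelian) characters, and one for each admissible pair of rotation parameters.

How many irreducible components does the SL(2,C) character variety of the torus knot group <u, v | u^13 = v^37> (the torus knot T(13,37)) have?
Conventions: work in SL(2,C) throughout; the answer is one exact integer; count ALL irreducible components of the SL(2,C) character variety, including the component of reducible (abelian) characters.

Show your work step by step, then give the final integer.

217

In the torus knot group T(13,37), u^13 = v^37 is central, so an irreducible representation sends it to +I or -I (Schur).
This locks tr(u) to 2*cos(pi*alpha/13), alpha in 1..12, and tr(v) to 2*cos(pi*beta/37), beta in 1..36, on each component of irreducible characters.
u^13 = (-1)^alpha I and v^37 = (-1)^beta I must agree, so alpha and beta have equal parity.
count pairs: odd alpha (6 choices) x odd beta (18), plus even alpha (6) x even beta (18): 6*18 + 6*18 = 216.
Total: 216 irreducible-character components + 1 reducible (abelian) component = 217.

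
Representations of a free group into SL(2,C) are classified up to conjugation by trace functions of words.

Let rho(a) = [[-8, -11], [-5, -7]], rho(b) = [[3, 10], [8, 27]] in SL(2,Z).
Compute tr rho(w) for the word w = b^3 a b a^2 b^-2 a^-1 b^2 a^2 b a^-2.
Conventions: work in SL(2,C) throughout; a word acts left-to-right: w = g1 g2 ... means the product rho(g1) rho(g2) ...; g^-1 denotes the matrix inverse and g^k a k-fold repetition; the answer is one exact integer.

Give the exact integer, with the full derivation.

-1084011497983612964445

rho(b) = [[3, 10], [8, 27]]
... * rho(b) = [[3, 10], [8, 27]]  ->  [[89, 300], [240, 809]]
... * rho(b) = [[3, 10], [8, 27]]  ->  [[2667, 8990], [7192, 24243]]
... * rho(a) = [[-8, -11], [-5, -7]]  ->  [[-66286, -92267], [-178751, -248813]]
... * rho(b) = [[3, 10], [8, 27]]  ->  [[-936994, -3154069], [-2526757, -8505461]]
... * rho(a) = [[-8, -11], [-5, -7]]  ->  [[23266297, 32385417], [62741361, 87332554]]
... * rho(a) = [[-8, -11], [-5, -7]]  ->  [[-348057461, -482627186], [-938593658, -1301482849]]
... * rho(b^-1) = [[27, -10], [-8, 3]]  ->  [[-5536533959, 2032693052], [-14930165974, 5481488033]]
... * rho(b^-1) = [[27, -10], [-8, 3]]  ->  [[-165747961309, 61463418746], [-446966385562, 165746123839]]
... * rho(a^-1) = [[-7, 11], [5, -8]]  ->  [[1467552822893, -2314934924367], [3957495318129, -6242599231894]]
... * rho(b) = [[3, 10], [8, 27]]  ->  [[-14116820926257, -47827714728979], [-38068307900765, -128975226079848]]
... * rho(b) = [[3, 10], [8, 27]]  ->  [[-424972180610603, -1432516506945003], [-1146006732341079, -3863014183163546]]
... * rho(a) = [[-8, -11], [-5, -7]]  ->  [[10562359979609839, 14702309535331654], [28483124774546362, 39647173337896691]]
... * rho(a) = [[-8, -11], [-5, -7]]  ->  [[-158010427513536982, -219102126523029807], [-426100864885854351, -590844585885286819]]
... * rho(b) = [[3, 10], [8, 27]]  ->  [[-2226848294724849402, -7495861691257174609], [-6005059281739857605, -20213812467761287623]]
... * rho(a^-1) = [[-7, 11], [5, -8]]  ->  [[-21891370393211927231, 35471562288084053450], [-59033647366627434880, 95654847642951867329]]
... * rho(a^-1) = [[-7, 11], [5, -8]]  ->  [[330597404192903757867, -524577572630003627141], [891509769781151380805, -1414608902176516722312]]
tr = 330597404192903757867 + -1414608902176516722312 = -1084011497983612964445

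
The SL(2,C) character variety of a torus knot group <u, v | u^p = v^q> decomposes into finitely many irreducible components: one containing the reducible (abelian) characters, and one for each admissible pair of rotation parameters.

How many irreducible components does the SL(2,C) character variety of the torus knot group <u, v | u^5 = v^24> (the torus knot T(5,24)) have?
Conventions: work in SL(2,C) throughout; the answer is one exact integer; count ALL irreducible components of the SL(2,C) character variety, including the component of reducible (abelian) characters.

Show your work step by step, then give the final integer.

47

In the torus knot group T(5,24), u^5 = v^24 is central, so an irreducible representation sends it to +I or -I (Schur).
On an irreducible component, tr(u) is locked at 2*cos(pi*alpha/5) for some alpha in 1..4, and tr(v) at 2*cos(pi*beta/24) for some beta in 1..23.
The two central values (-1)^alpha I and (-1)^beta I must be the same matrix, so alpha and beta share a parity.
Enumerate parity-matched pairs: 2*12 odd-odd plus 2*11 even-even gives 46.
Total: 46 irreducible-character components + 1 reducible (abelian) component = 47.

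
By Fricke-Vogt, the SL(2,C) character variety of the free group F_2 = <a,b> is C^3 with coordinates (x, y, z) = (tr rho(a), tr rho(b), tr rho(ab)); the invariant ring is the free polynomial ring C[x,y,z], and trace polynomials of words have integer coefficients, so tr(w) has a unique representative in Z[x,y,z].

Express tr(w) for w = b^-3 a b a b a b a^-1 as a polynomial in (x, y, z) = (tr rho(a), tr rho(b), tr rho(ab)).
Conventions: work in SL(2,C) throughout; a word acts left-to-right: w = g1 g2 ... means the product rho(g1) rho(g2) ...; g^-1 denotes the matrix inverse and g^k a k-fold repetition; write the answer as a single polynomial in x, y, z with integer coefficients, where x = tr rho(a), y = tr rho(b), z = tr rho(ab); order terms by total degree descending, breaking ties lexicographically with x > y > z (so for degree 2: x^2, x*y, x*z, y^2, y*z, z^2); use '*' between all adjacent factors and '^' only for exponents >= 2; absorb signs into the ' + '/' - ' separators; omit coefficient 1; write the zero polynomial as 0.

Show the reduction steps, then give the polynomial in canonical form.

-x*y^3*z^3 + x^2*y^2*z^2 + y^4*z^2 + y^2*z^4 + x*y^3*z + x*y*z^3 - x^2*y^2 - x^2*z^2 - y^4 - 6*y^2*z^2 - z^4 + x^2 + 4*y^2 + 4*z^2 - 2

reduce: trace(b a b a) = trace(a b) * trace(a b) - trace(1)   [split at a repeated a] = z^2 - 2
trace(b a b) = trace(b) * trace(a b) - trace(a)   [square of b] = y*z - x
trace(a b a b a) = trace(a) * trace(b a b a) - trace(b a b)   [square of a] = x*z^2 - y*z - x
trace(a b a b a b) = trace(b a b a) * trace(b a) - trace(a b)   [split at a repeated b] = z^3 - 3*z
so trace(a b a b a b^-1) = trace(a b a b a) * trace(b) - trace(a b a b a b)   [inverse elimination on b] = x*y*z^2 - y^2*z - z^3 - x*y + 3*z
trace(b^-2 a b a b a) = trace(a b a b a b^-1) * trace(b) - trace(a b a b a)   [inverse elimination on b] = x*y^2*z^2 - y^3*z - y*z^3 - x*y^2 - x*z^2 + 4*y*z + x
trace(a b a) = trace(a) * trace(b a) - trace(b)   [square of a] = x*z - y
so trace(b a b a b) = trace(b) * trace(a b a b) - trace(a b a)   [square of b] = y*z^2 - x*z - y
trace(a b a b a b a) = trace(a) * trace(b a b a b a) - trace(b a b a b)   [square of a] = x*z^3 - y*z^2 - 2*x*z + y
reduce: trace(a b a b a b a b) = trace(a b a b a b) * trace(a b) - trace(b a b a)   [split at a repeated a] = z^4 - 4*z^2 + 2
so trace(a b a b a b a b^-1) = trace(a b a b a b a) * trace(b) - trace(a b a b a b a b)   [inverse elimination on b] = x*y*z^3 - y^2*z^2 - z^4 - 2*x*y*z + y^2 + 4*z^2 - 2
reduce: trace(b^-1 a b a b a b a b^-1) = trace(a b a b a b a b^-1) * trace(b) - trace(a b a b a b a)   [inverse elimination on b] = x*y^2*z^3 - y^3*z^2 - y*z^4 - 2*x*y^2*z - x*z^3 + y^3 + 5*y*z^2 + 2*x*z - 3*y
trace(b^-3 a b a b a b a) = trace(b^-1 a b a b a b a b^-1) * trace(b) - trace(b^-1 a b a b a b a)   [inverse elimination on b] = x*y^3*z^3 - y^4*z^2 - y^2*z^4 - 2*x*y^3*z - 2*x*y*z^3 + y^4 + 6*y^2*z^2 + z^4 + 4*x*y*z - 4*y^2 - 4*z^2 + 2
trace(b^-3 a b a b a b a^-1) = trace(b^-3 a b a b a b) * trace(a) - trace(b^-3 a b a b a b a)   [inverse elimination on a] = -x*y^3*z^3 + x^2*y^2*z^2 + y^4*z^2 + y^2*z^4 + x*y^3*z + x*y*z^3 - x^2*y^2 - x^2*z^2 - y^4 - 6*y^2*z^2 - z^4 + x^2 + 4*y^2 + 4*z^2 - 2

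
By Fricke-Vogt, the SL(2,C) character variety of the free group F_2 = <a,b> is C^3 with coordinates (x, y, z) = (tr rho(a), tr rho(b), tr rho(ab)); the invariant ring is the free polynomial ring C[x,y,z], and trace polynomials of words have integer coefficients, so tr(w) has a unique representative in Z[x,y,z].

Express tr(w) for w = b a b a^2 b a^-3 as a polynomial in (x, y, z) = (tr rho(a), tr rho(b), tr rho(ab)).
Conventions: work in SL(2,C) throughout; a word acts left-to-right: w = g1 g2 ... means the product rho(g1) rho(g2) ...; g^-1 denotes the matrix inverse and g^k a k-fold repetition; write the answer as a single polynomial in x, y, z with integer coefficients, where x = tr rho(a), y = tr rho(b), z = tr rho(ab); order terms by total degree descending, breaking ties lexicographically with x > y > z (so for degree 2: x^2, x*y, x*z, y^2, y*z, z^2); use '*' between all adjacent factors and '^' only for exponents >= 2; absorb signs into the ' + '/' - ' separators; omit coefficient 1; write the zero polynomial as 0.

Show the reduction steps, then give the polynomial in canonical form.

x^4*y*z^2 - x^5*z - x^3*y^2*z - x^3*z^3 - x^2*y*z^2 + 5*x^3*z + 2*x*y^2*z + x*z^3 - x^2*y - y*z^2 - 4*x*z + y

tr(b a b a) = tr(a b) * tr(a b) - tr(1)  (split on a) = z^2 - 2
tr(b a b) = tr(b) * tr(a b) - tr(a)  (reduce the b square) = y*z - x
tr(a b a^2 b) = tr(a) * tr(b a b a) - tr(b a b)  (reduce the a square) = x*z^2 - y*z - x
tr(a b a) = tr(a) * tr(b a) - tr(b)  (reduce the a square) = x*z - y
tr(a b a^2) = tr(a) * tr(a b a) - tr(a b)  (reduce the a square) = x^2*z - x*y - z
tr(b a b a^2 b) = tr(b) * tr(a b a^2 b) - tr(a b a^2)  (reduce the b square) = x*y*z^2 - x^2*z - y^2*z + z
tr(b a b a b a) = tr(b a b a) * tr(b a) - tr(a b)  (split on b) = z^3 - 3*z
tr(b a b a b) = tr(b) * tr(a b a b) - tr(a b a)  (reduce the b square) = y*z^2 - x*z - y
tr(b a b a^2 b a) = tr(a) * tr(b a b a b a) - tr(b a b a b)  (reduce the a square) = x*z^3 - y*z^2 - 2*x*z + y
tr(a^-1 b a b a^2 b) = tr(b a b a^2 b) * tr(a) - tr(b a b a^2 b a)  (eliminate a^-1) = x^2*y*z^2 - x^3*z - x*y^2*z - x*z^3 + y*z^2 + 3*x*z - y
tr(b a b a^2 b a^-2) = tr(a^-1 b a b a^2 b) * tr(a) - tr(a^-1 b a b a^2 b a)  (eliminate a^-1) = x^3*y*z^2 - x^4*z - x^2*y^2*z - x^2*z^3 + 4*x^2*z + y^2*z - x*y - z
tr(b a b a^2 b a^-3) = tr(b a b a^2 b a^-2) * tr(a) - tr(b a b a^2 b a^-1)  (eliminate a^-1) = x^4*y*z^2 - x^5*z - x^3*y^2*z - x^3*z^3 - x^2*y*z^2 + 5*x^3*z + 2*x*y^2*z + x*z^3 - x^2*y - y*z^2 - 4*x*z + y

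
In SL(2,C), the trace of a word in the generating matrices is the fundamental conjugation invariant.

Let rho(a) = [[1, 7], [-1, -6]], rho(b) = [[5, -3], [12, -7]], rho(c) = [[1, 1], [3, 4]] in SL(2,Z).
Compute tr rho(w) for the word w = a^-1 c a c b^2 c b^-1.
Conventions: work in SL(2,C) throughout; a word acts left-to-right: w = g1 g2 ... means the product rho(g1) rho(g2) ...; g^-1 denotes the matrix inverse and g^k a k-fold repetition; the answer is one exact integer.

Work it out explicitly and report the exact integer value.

-42474

rho(a^-1) = [[-6, -7], [1, 1]]
... * rho(c) = [[1, 1], [3, 4]]  ->  [[-27, -34], [4, 5]]
... * rho(a) = [[1, 7], [-1, -6]]  ->  [[7, 15], [-1, -2]]
... * rho(c) = [[1, 1], [3, 4]]  ->  [[52, 67], [-7, -9]]
... * rho(b) = [[5, -3], [12, -7]]  ->  [[1064, -625], [-143, 84]]
... * rho(b) = [[5, -3], [12, -7]]  ->  [[-2180, 1183], [293, -159]]
... * rho(c) = [[1, 1], [3, 4]]  ->  [[1369, 2552], [-184, -343]]
... * rho(b^-1) = [[-7, 3], [-12, 5]]  ->  [[-40207, 16867], [5404, -2267]]
tr = -40207 + -2267 = -42474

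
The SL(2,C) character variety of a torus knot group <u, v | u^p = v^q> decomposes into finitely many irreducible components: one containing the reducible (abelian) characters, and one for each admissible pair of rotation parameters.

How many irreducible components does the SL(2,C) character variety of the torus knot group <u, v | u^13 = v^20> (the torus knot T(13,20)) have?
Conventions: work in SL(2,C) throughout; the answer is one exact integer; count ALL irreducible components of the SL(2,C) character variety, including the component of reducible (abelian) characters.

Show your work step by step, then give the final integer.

115

Gamma = < u, v | u^13 = v^20 > (torus knot T(13,20)); the central element u^13 = v^20 acts as +I or -I in any irreducible SL(2,C) representation.
So on each irreducible component the traces are pinned: tr(u) = 2*cos(pi*alpha/13) with 1 <= alpha <= 12, tr(v) = 2*cos(pi*beta/20) with 1 <= beta <= 19.
u^13 = (-1)^alpha I and v^20 = (-1)^beta I must agree, so alpha and beta have equal parity.
Enumerate parity-matched pairs: 6*10 odd-odd plus 6*9 even-even gives 114.
Total: 114 irreducible-character components + 1 reducible (abelian) component = 115.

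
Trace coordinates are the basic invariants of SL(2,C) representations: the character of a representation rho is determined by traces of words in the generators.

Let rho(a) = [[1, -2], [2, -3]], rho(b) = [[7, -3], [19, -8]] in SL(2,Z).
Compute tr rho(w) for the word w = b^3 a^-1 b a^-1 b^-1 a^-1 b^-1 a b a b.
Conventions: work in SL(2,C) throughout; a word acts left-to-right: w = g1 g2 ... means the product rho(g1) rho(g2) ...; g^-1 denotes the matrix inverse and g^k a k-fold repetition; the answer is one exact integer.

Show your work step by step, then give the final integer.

494327

rho(b) = [[7, -3], [19, -8]]
... * rho(b) = [[7, -3], [19, -8]]  ->  [[-8, 3], [-19, 7]]
... * rho(b) = [[7, -3], [19, -8]]  ->  [[1, 0], [0, 1]]
... * rho(a^-1) = [[-3, 2], [-2, 1]]  ->  [[-3, 2], [-2, 1]]
... * rho(b) = [[7, -3], [19, -8]]  ->  [[17, -7], [5, -2]]
... * rho(a^-1) = [[-3, 2], [-2, 1]]  ->  [[-37, 27], [-11, 8]]
... * rho(b^-1) = [[-8, 3], [-19, 7]]  ->  [[-217, 78], [-64, 23]]
... * rho(a^-1) = [[-3, 2], [-2, 1]]  ->  [[495, -356], [146, -105]]
... * rho(b^-1) = [[-8, 3], [-19, 7]]  ->  [[2804, -1007], [827, -297]]
... * rho(a) = [[1, -2], [2, -3]]  ->  [[790, -2587], [233, -763]]
... * rho(b) = [[7, -3], [19, -8]]  ->  [[-43623, 18326], [-12866, 5405]]
... * rho(a) = [[1, -2], [2, -3]]  ->  [[-6971, 32268], [-2056, 9517]]
... * rho(b) = [[7, -3], [19, -8]]  ->  [[564295, -237231], [166431, -69968]]
tr = 564295 + -69968 = 494327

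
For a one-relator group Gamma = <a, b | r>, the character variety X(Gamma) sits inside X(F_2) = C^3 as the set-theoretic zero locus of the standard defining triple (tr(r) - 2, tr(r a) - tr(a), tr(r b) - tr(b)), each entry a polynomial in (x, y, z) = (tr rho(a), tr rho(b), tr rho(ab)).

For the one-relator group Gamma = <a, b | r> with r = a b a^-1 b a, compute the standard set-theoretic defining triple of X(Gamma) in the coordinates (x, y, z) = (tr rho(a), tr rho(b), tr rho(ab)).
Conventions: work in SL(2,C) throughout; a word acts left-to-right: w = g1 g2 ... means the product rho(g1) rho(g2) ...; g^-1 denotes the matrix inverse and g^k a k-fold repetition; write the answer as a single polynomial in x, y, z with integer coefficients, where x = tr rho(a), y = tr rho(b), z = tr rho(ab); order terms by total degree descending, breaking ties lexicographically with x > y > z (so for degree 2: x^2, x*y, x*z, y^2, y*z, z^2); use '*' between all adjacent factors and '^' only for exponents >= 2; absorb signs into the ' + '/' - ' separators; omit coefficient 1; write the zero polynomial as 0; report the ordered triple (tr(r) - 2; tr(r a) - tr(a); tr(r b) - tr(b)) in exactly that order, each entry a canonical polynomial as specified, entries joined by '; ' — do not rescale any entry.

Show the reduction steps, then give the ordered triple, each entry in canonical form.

tr(b^2 a) = tr(b) tr(a b) - tr(a) = y*z - x
tr(b^2) = tr(b) tr(b) - tr(1) = y^2 - 2
tr(b a^2 b) = tr(a) tr(b^2 a) - tr(b^2) = x*y*z - x^2 - y^2 + 2
tr(b a b a) = tr(b a) tr(b a) - tr(1)   [split at repeated b] = z^2 - 2
tr(b a^2 b a) = tr(a) tr(b a b a) - tr(b a b) = x*z^2 - y*z - x
tr(a b a^-1 b a) = tr(b a^2 b) tr(a) - tr(b a^2 b a) = x^2*y*z - x^3 - x*y^2 - x*z^2 + y*z + 3*x
tr(a b a) = tr(a) tr(b a) - tr(b)  (reduce the a square) = x*z - y
tr(a^3 b) = tr(a) tr(a b a) - tr(a b)  (reduce the a square) = x^2*z - x*y - z
tr(a^2) = tr(a) tr(a) - tr(1)  (reduce the a square) = x^2 - 2
tr(a^3) = tr(a) tr(a^2) - tr(a)  (reduce the a square) = x^3 - 3*x
tr(b a^3 b) = tr(b) tr(a^3 b) - tr(a^3)  (reduce the b square) = x^2*y*z - x^3 - x*y^2 - y*z + 3*x
tr(b a^3 b a) = tr(a) tr(a b a b a) - tr(a b a b)  (reduce the a square) = x^2*z^2 - x*y*z - x^2 - z^2 + 2
tr(a b a^-1 b a^2) = tr(b a^3 b) tr(a) - tr(b a^3 b a)  (eliminate a^-1) = x^3*y*z - x^4 - x^2*y^2 - x^2*z^2 + 4*x^2 + z^2 - 2
tr(b a b a b) = tr(b) tr(a b a b) - tr(a b a)   [square of b] = y*z^2 - x*z - y
tr(b a b a b a) = tr(b a b a) tr(b a) - tr(a b)   [split at a repeated b] = z^3 - 3*z
tr(a b a^-1 b a b) = tr(b a b a b) tr(a) - tr(b a b a b a)   [inverse elimination on a] = x*y*z^2 - x^2*z - z^3 - x*y + 3*z
assemble the triple (tr(r) - 2; tr(r a) - x; tr(r b) - y)

x^2*y*z - x^3 - x*y^2 - x*z^2 + y*z + 3*x - 2; x^3*y*z - x^4 - x^2*y^2 - x^2*z^2 + 4*x^2 + z^2 - x - 2; x*y*z^2 - x^2*z - z^3 - x*y - y + 3*z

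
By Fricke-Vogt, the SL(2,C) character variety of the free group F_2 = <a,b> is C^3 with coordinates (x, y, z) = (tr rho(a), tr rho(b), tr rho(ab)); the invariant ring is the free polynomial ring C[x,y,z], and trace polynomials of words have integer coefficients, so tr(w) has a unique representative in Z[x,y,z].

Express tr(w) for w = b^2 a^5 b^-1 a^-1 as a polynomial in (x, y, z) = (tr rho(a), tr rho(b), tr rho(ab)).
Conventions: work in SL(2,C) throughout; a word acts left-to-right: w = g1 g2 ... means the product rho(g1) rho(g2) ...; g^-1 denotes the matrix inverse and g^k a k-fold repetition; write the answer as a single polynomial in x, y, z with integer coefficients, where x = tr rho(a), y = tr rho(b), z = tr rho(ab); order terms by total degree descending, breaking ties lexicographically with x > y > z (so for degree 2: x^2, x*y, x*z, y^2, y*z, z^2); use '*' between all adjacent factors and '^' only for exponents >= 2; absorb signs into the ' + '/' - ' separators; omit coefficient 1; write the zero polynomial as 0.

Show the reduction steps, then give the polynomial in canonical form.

so trace(b a^2) = trace(a) * trace(b a) - trace(b) = x*z - y
reduce: trace(a b a^2) = trace(a) * trace(b a^2) - trace(b a) = x^2*z - x*y - z
trace(a b a^3) = trace(a) * trace(a b a^2) - trace(a b a) = x^3*z - x^2*y - 2*x*z + y
so trace(b a^5) = trace(a) * trace(a b a^3) - trace(a b a^2) = x^4*z - x^3*y - 3*x^2*z + 2*x*y + z
reduce: trace(b^2 a) = trace(b) * trace(a b) - trace(a) = y*z - x
trace(b^2) = trace(b) * trace(b) - trace(1) = y^2 - 2
trace(b^2 a^2) = trace(a) * trace(b^2 a) - trace(b^2) = x*y*z - x^2 - y^2 + 2
trace(a b^2 a^2) = trace(a) * trace(b^2 a^2) - trace(b^2 a) = x^2*y*z - x^3 - x*y^2 - y*z + 3*x
trace(a^3 b^2 a) = trace(a) * trace(a b^2 a^2) - trace(a b^2 a) = x^3*y*z - x^4 - x^2*y^2 - 2*x*y*z + 4*x^2 + y^2 - 2
trace(a b^2 a^4) = trace(a) * trace(a^3 b^2 a) - trace(a^3 b^2) = x^4*y*z - x^5 - x^3*y^2 - 3*x^2*y*z + 5*x^3 + 2*x*y^2 + y*z - 5*x
reduce: trace(a b^2 a^5) = trace(a) * trace(a b^2 a^4) - trace(a b^2 a^3) = x^5*y*z - x^6 - x^4*y^2 - 4*x^3*y*z + 6*x^4 + 3*x^2*y^2 + 3*x*y*z - 9*x^2 - y^2 + 2
trace(b a b a) = trace(b a) * trace(b a) - trace(1)   [split at repeated b] = z^2 - 2
trace(b a b a^2) = trace(a) * trace(b a b a) - trace(b a b) = x*z^2 - y*z - x
trace(a^3 b a b) = trace(a) * trace(b a b a^2) - trace(b a b a) = x^2*z^2 - x*y*z - x^2 - z^2 + 2
reduce: trace(b a b^2 a^3) = trace(b) * trace(a^3 b a b) - trace(a^3 b a) = x^2*y*z^2 - x^3*z - x*y^2*z - y*z^2 + 2*x*z + y
trace(b a b^2 a^2) = trace(b) * trace(a^2 b a b) - trace(a^2 b a) = x*y*z^2 - x^2*z - y^2*z + z
trace(a^2 b a b^2 a^2) = trace(a) * trace(b a b^2 a^3) - trace(b a b^2 a^2) = x^3*y*z^2 - x^4*z - x^2*y^2*z - 2*x*y*z^2 + 3*x^2*z + y^2*z + x*y - z
trace(a b^2 a^5 b) = trace(a) * trace(a^2 b a b^2 a^2) - trace(a^2 b a b^2 a) = x^4*y*z^2 - x^5*z - x^3*y^2*z - 3*x^2*y*z^2 + 4*x^3*z + 2*x*y^2*z + x^2*y + y*z^2 - 3*x*z - y
reduce: trace(b^2 a^5 b^-1 a) = trace(a b^2 a^5) * trace(b) - trace(a b^2 a^5 b) = x^5*y^2*z - x^6*y - x^4*y^3 - x^4*y*z^2 + x^5*z - 3*x^3*y^2*z + 6*x^4*y + 3*x^2*y^3 + 3*x^2*y*z^2 - 4*x^3*z + x*y^2*z - 10*x^2*y - y^3 - y*z^2 + 3*x*z + 3*y
so trace(b^2 a^5 b^-1 a^-1) = trace(b^2 a^5 b^-1) * trace(a) - trace(b^2 a^5 b^-1 a) = -x^5*y^2*z + x^6*y + x^4*y^3 + x^4*y*z^2 + 3*x^3*y^2*z - 7*x^4*y - 3*x^2*y^3 - 3*x^2*y*z^2 + x^3*z - x*y^2*z + 12*x^2*y + y^3 + y*z^2 - 2*x*z - 3*y

-x^5*y^2*z + x^6*y + x^4*y^3 + x^4*y*z^2 + 3*x^3*y^2*z - 7*x^4*y - 3*x^2*y^3 - 3*x^2*y*z^2 + x^3*z - x*y^2*z + 12*x^2*y + y^3 + y*z^2 - 2*x*z - 3*y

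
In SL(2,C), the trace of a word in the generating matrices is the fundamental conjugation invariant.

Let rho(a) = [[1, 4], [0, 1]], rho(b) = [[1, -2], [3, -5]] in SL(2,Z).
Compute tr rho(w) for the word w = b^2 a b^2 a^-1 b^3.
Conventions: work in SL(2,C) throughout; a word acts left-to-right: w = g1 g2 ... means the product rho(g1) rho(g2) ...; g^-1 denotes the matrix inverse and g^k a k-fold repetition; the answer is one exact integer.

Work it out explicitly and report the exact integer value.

rho(b) = [[1, -2], [3, -5]]
... * rho(b) = [[1, -2], [3, -5]]  ->  [[-5, 8], [-12, 19]]
... * rho(a) = [[1, 4], [0, 1]]  ->  [[-5, -12], [-12, -29]]
... * rho(b) = [[1, -2], [3, -5]]  ->  [[-41, 70], [-99, 169]]
... * rho(b) = [[1, -2], [3, -5]]  ->  [[169, -268], [408, -647]]
... * rho(a^-1) = [[1, -4], [0, 1]]  ->  [[169, -944], [408, -2279]]
... * rho(b) = [[1, -2], [3, -5]]  ->  [[-2663, 4382], [-6429, 10579]]
... * rho(b) = [[1, -2], [3, -5]]  ->  [[10483, -16584], [25308, -40037]]
... * rho(b) = [[1, -2], [3, -5]]  ->  [[-39269, 61954], [-94803, 149569]]
tr = -39269 + 149569 = 110300

110300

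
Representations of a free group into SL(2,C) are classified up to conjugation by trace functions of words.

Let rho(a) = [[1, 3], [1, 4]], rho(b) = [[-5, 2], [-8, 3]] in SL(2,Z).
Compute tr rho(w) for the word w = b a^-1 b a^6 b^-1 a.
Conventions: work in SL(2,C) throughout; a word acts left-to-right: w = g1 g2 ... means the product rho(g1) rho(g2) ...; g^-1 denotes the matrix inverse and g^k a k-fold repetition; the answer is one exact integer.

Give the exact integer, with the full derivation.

-1358498

rho(b) = [[-5, 2], [-8, 3]]
... * rho(a^-1) = [[4, -3], [-1, 1]]  ->  [[-22, 17], [-35, 27]]
... * rho(b) = [[-5, 2], [-8, 3]]  ->  [[-26, 7], [-41, 11]]
... * rho(a) = [[1, 3], [1, 4]]  ->  [[-19, -50], [-30, -79]]
... * rho(a) = [[1, 3], [1, 4]]  ->  [[-69, -257], [-109, -406]]
... * rho(a) = [[1, 3], [1, 4]]  ->  [[-326, -1235], [-515, -1951]]
... * rho(a) = [[1, 3], [1, 4]]  ->  [[-1561, -5918], [-2466, -9349]]
... * rho(a) = [[1, 3], [1, 4]]  ->  [[-7479, -28355], [-11815, -44794]]
... * rho(a) = [[1, 3], [1, 4]]  ->  [[-35834, -135857], [-56609, -214621]]
... * rho(b^-1) = [[3, -2], [8, -5]]  ->  [[-1194358, 750953], [-1886795, 1186323]]
... * rho(a) = [[1, 3], [1, 4]]  ->  [[-443405, -579262], [-700472, -915093]]
tr = -443405 + -915093 = -1358498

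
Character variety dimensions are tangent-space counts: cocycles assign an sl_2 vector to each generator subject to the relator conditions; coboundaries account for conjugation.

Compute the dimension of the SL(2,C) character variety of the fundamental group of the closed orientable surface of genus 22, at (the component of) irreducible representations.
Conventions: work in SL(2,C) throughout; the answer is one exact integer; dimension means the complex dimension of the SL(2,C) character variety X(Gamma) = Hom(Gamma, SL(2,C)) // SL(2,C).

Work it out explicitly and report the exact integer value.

126

Gamma = pi_1(Sigma_22) = < a_1, b_1, ..., a_22, b_22 | prod [a_i, b_i] > has 2g = 44 generators and 1 relator.
Before the relator condition, cocycle space has dim 3*44 = 132.
H^2 = coker(d_2) is dual to H^0 = 0 at irreducible rho (Poincare duality), so d_2 is onto: dim Z^1 = 129.
Coboundaries contribute dim B^1 = 3 (injective at irreducible rho).
Hence dim X = 129 - 3 = 126.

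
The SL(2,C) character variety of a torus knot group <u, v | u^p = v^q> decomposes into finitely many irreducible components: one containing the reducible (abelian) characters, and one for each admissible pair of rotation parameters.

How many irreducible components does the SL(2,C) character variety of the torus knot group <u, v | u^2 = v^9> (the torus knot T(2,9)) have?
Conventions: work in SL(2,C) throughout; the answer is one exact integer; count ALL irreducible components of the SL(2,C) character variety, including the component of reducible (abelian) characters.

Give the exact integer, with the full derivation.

In the torus knot group T(2,9), u^2 = v^9 is central, so an irreducible representation sends it to +I or -I (Schur).
So on each irreducible component the traces are pinned: tr(u) = 2*cos(pi*alpha/2) with 1 <= alpha <= 1, tr(v) = 2*cos(pi*beta/9) with 1 <= beta <= 8.
Consistency of u^2 = (-1)^alpha I with v^9 = (-1)^beta I forces alpha = beta (mod 2).
count pairs: odd alpha (1 choices) x odd beta (4), plus even alpha (0) x even beta (4): 1*4 + 0*4 = 4.
That is 4 components of irreducible characters, and with the reducible (abelian) component the total is 5.

5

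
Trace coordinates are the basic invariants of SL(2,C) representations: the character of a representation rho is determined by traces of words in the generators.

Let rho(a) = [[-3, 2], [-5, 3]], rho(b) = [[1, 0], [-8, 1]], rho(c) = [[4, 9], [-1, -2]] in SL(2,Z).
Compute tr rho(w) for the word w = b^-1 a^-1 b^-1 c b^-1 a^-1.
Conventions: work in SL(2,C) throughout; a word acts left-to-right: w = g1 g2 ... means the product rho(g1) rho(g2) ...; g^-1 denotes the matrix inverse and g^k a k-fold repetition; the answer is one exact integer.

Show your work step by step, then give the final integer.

rho(b^-1) = [[1, 0], [8, 1]]
... * rho(a^-1) = [[3, -2], [5, -3]]  ->  [[3, -2], [29, -19]]
... * rho(b^-1) = [[1, 0], [8, 1]]  ->  [[-13, -2], [-123, -19]]
... * rho(c) = [[4, 9], [-1, -2]]  ->  [[-50, -113], [-473, -1069]]
... * rho(b^-1) = [[1, 0], [8, 1]]  ->  [[-954, -113], [-9025, -1069]]
... * rho(a^-1) = [[3, -2], [5, -3]]  ->  [[-3427, 2247], [-32420, 21257]]
tr = -3427 + 21257 = 17830

17830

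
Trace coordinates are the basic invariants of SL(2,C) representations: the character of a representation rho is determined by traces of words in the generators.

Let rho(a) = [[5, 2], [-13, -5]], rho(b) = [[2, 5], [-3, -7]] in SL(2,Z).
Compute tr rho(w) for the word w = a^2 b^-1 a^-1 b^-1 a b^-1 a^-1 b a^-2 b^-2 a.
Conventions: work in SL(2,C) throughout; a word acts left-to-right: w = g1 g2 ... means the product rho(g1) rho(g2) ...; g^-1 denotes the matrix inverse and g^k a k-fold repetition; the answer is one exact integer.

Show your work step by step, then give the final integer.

rho(a) = [[5, 2], [-13, -5]]
... * rho(a) = [[5, 2], [-13, -5]]  ->  [[-1, 0], [0, -1]]
... * rho(b^-1) = [[-7, -5], [3, 2]]  ->  [[7, 5], [-3, -2]]
... * rho(a^-1) = [[-5, -2], [13, 5]]  ->  [[30, 11], [-11, -4]]
... * rho(b^-1) = [[-7, -5], [3, 2]]  ->  [[-177, -128], [65, 47]]
... * rho(a) = [[5, 2], [-13, -5]]  ->  [[779, 286], [-286, -105]]
... * rho(b^-1) = [[-7, -5], [3, 2]]  ->  [[-4595, -3323], [1687, 1220]]
... * rho(a^-1) = [[-5, -2], [13, 5]]  ->  [[-20224, -7425], [7425, 2726]]
... * rho(b) = [[2, 5], [-3, -7]]  ->  [[-18173, -49145], [6672, 18043]]
... * rho(a^-1) = [[-5, -2], [13, 5]]  ->  [[-548020, -209379], [201199, 76871]]
... * rho(a^-1) = [[-5, -2], [13, 5]]  ->  [[18173, 49145], [-6672, -18043]]
... * rho(b^-1) = [[-7, -5], [3, 2]]  ->  [[20224, 7425], [-7425, -2726]]
... * rho(b^-1) = [[-7, -5], [3, 2]]  ->  [[-119293, -86270], [43797, 31673]]
... * rho(a) = [[5, 2], [-13, -5]]  ->  [[525045, 192764], [-192764, -70771]]
tr = 525045 + -70771 = 454274

454274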